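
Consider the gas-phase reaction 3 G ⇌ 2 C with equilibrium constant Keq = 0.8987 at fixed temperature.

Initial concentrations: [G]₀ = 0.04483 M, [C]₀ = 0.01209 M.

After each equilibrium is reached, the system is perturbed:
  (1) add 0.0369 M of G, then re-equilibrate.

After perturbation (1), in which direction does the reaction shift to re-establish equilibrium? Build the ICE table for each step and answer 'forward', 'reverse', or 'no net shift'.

Q₀ = 1.622 vs Keq = 0.8987 ⇒ Q>K, reverse
Step 1:
                  G         C
  I         0.04483   0.01209
  C        0.003177 -0.002118
  E         0.04801  0.009972
  solve Keq expr → x = -0.001059; check Q = 0.8987
Then add 0.0369 M of G.
Step 2:
                  G         C
  I         0.08491  0.009972
  C        -0.01266  0.008439
  E         0.07225   0.01841
  solve Keq expr → x = 0.004219; check Q = 0.8987

Direction: forward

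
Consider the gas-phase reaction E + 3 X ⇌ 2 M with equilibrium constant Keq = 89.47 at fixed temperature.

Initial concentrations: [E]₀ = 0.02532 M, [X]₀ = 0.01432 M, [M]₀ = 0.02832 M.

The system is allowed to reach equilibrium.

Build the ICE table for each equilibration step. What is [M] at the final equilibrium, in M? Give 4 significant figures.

Q₀ = 1.0787e+04 vs Keq = 89.47 ⇒ Q>K, reverse
Step 1:
                    E           X           M
  I           0.02532     0.01432     0.02832
  C           0.00783     0.02349    -0.01566
  E           0.03315     0.03781     0.01266
  solve Keq expr → x = -0.00783; check Q = 89.47

[M]_eq = 0.01266 M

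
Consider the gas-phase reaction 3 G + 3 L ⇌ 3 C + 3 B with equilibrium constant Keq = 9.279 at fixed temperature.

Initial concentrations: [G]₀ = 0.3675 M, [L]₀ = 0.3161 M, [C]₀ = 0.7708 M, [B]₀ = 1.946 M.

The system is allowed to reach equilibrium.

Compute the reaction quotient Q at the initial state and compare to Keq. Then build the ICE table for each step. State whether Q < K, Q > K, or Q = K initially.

Q₀ = 2153 vs Keq = 9.279 ⇒ Q>K, reverse
Step 1:
                   G          L          C          B
  I           0.3675     0.3161     0.7708      1.946
  C           0.2814     0.2814    -0.2814    -0.2814
  E           0.6489     0.5975     0.4894      1.665
  solve Keq expr → x = -0.09379; check Q = 9.279

Q₀ = 2153; Q > K (proceeds reverse)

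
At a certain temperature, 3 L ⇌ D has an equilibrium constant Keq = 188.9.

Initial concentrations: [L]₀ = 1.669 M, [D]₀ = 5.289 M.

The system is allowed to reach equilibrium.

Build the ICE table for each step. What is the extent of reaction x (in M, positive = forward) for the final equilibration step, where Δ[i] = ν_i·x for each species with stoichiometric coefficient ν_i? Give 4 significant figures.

x = 0.4523 M

Q₀ = 1.138 vs Keq = 188.9 ⇒ Q<K, forward
Step 1:
                   L          D
  I            1.669      5.289
  C           -1.357     0.4523
  E           0.3121      5.741
  solve Keq expr → x = 0.4523; check Q = 188.9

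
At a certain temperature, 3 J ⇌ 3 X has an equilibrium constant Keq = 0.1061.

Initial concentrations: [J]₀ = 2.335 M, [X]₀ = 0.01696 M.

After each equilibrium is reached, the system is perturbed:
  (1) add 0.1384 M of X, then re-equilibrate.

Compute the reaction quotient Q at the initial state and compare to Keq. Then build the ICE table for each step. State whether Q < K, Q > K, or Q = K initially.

Q₀ = 3.8319e-07; Q < K (proceeds forward)

Q₀ = 3.8319e-07 vs Keq = 0.1061 ⇒ Q<K, forward
Step 1:
                  J         X
  I           2.335   0.01696
  C         -0.7387    0.7387
  E           1.596    0.7557
  solve Keq expr → x = 0.2462; check Q = 0.1061
Then add 0.1384 M of X.
Step 2:
                  J         X
  I           1.596    0.8941
  C         0.09393  -0.09393
  E            1.69    0.8002
  solve Keq expr → x = -0.03131; check Q = 0.1061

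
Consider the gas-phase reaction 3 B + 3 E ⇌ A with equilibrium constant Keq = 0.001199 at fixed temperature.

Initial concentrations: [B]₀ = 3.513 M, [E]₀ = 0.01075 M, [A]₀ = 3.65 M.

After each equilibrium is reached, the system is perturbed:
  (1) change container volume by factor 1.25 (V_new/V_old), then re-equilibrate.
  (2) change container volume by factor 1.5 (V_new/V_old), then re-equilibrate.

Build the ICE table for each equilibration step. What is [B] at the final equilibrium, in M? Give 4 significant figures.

[B]_eq = 4.217 M

Q₀ = 6.7769e+04 vs Keq = 0.001199 ⇒ Q>K, reverse
Step 1:
                    B           E           A
  Initial       3.513     0.01075        3.65
  Change        2.296       2.296     -0.7653
  Equil         5.809       2.307       2.885
  solve Keq expr → x = -0.7653; check Q = 0.001199
Then change container volume by factor 1.25 (V_new/V_old).
Step 2:
                    B           E           A
  Initial       4.647       1.845       2.308
  Change       0.5074      0.5074     -0.1691
  Equil         5.155       2.353       2.139
  solve Keq expr → x = -0.1691; check Q = 0.001199
Then change container volume by factor 1.5 (V_new/V_old).
Step 3:
                    B           E           A
  Initial       3.436       1.569       1.426
  Change       0.7806      0.7806     -0.2602
  Equil         4.217       2.349       1.166
  solve Keq expr → x = -0.2602; check Q = 0.001199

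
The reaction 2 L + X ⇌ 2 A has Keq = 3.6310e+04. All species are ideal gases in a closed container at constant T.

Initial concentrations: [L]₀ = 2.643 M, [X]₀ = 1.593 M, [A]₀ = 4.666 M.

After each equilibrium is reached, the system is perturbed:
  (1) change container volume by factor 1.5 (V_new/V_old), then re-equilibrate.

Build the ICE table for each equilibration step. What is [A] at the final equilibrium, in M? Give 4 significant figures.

Q₀ = 1.956 vs Keq = 3.6310e+04 ⇒ Q<K, forward
Step 1:
                    L           X           A
  init          2.643       1.593       4.666
  Δ            -2.574      -1.287       2.574
  eq           0.0687      0.3059        7.24
  solve Keq expr → x = 1.287; check Q = 3.6310e+04
Then change container volume by factor 1.5 (V_new/V_old).
Step 2:
                    L           X           A
  init         0.0458      0.2039       4.827
  Δ           0.00954     0.00477    -0.00954
  eq          0.05534      0.2087       4.817
  solve Keq expr → x = -0.00477; check Q = 3.6310e+04

[A]_eq = 4.817 M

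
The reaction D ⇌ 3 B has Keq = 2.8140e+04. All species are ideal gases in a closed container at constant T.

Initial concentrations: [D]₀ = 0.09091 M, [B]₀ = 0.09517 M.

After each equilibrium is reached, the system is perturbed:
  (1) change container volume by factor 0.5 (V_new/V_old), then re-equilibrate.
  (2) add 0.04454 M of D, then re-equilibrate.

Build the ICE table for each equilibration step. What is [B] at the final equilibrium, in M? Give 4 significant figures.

[B]_eq = 0.8693 M

Q₀ = 0.009482 vs Keq = 2.8140e+04 ⇒ Q<K, forward
Step 1:
                   D          B
  init       0.09091    0.09517
  Δ         -0.09091     0.2727
  eq      1.7695e-06     0.3679
  solve Keq expr → x = 0.09091; check Q = 2.8140e+04
Then change container volume by factor 0.5 (V_new/V_old).
Step 2:
                   D          B
  init    3.5390e-06     0.7358
  Δ       1.0615e-05 -3.1845e-05
  eq      1.4154e-05     0.7358
  solve Keq expr → x = -1.0615e-05; check Q = 2.8140e+04
Then add 0.04454 M of D.
Step 3:
                   D          B
  init       0.04455     0.7358
  Δ         -0.04453     0.1336
  eq      2.3349e-05     0.8693
  solve Keq expr → x = 0.04453; check Q = 2.8140e+04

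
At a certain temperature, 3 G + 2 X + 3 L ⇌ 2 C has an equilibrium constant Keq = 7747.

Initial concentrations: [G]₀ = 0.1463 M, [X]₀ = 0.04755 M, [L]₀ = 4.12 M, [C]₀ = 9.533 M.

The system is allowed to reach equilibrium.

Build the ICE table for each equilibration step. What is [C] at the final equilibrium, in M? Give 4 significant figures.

Q₀ = 1.8354e+05 vs Keq = 7747 ⇒ Q>K, reverse
Step 1:
                   G          X          L          C
  init        0.1463    0.04755       4.12      9.533
  Δ          0.09066    0.06044    0.09066   -0.06044
  eq           0.237      0.108      4.211      9.473
  solve Keq expr → x = -0.03022; check Q = 7747

[C]_eq = 9.473 M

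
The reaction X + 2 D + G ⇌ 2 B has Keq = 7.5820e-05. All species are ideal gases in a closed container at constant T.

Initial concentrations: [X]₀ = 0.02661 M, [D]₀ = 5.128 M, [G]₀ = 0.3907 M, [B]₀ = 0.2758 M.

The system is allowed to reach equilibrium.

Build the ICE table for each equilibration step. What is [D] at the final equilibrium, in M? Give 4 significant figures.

Q₀ = 0.2782 vs Keq = 7.5820e-05 ⇒ Q>K, reverse
Step 1:
                   X          D          G          B
  Initial    0.02661      5.128     0.3907     0.2758
  Change      0.1312     0.2623     0.1312    -0.2623
  Equil       0.1578       5.39     0.5219    0.01347
  solve Keq expr → x = -0.1312; check Q = 7.5820e-05

[D]_eq = 5.39 M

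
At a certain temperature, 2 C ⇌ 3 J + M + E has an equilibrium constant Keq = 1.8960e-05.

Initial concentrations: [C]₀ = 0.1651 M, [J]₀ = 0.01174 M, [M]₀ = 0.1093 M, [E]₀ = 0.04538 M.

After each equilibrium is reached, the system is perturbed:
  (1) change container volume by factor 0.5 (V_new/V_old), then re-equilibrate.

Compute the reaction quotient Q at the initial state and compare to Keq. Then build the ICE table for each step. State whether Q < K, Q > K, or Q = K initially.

Q₀ = 2.9444e-07; Q < K (proceeds forward)

Q₀ = 2.9444e-07 vs Keq = 1.8960e-05 ⇒ Q<K, forward
Step 1:
                  C         J         M         E
  Initial    0.1651   0.01174    0.1093   0.04538
  Change   -0.01865   0.02798  0.009326  0.009326
  Equil      0.1464   0.03972    0.1186   0.05471
  solve Keq expr → x = 0.009326; check Q = 1.8960e-05
Then change container volume by factor 0.5 (V_new/V_old).
Step 2:
                  C         J         M         E
  Initial    0.2929   0.07944    0.2373    0.1094
  Change    0.02351  -0.03526  -0.01175  -0.01175
  Equil      0.3164   0.04417    0.2255   0.09766
  solve Keq expr → x = -0.01175; check Q = 1.8960e-05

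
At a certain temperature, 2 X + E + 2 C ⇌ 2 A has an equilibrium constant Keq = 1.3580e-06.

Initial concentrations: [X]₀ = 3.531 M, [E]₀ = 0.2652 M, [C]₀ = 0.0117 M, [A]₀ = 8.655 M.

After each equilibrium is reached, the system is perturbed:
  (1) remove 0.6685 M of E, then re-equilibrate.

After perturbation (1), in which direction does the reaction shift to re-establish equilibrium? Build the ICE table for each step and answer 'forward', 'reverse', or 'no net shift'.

Q₀ = 1.6550e+05 vs Keq = 1.3580e-06 ⇒ Q>K, reverse
Step 1:
                    X           E           C           A
  init          3.531      0.2652      0.0117       8.655
  Δ             8.407       4.204       8.407      -8.407
  eq            11.94       4.469       8.419      0.2476
  solve Keq expr → x = -4.204; check Q = 1.3580e-06
Then remove 0.6685 M of E.
Step 2:
                    X           E           C           A
  init          11.94         3.8       8.419      0.2476
  Δ           0.01816    0.009078     0.01816    -0.01816
  eq            11.96       3.809       8.437      0.2295
  solve Keq expr → x = -0.009078; check Q = 1.3580e-06

Direction: reverse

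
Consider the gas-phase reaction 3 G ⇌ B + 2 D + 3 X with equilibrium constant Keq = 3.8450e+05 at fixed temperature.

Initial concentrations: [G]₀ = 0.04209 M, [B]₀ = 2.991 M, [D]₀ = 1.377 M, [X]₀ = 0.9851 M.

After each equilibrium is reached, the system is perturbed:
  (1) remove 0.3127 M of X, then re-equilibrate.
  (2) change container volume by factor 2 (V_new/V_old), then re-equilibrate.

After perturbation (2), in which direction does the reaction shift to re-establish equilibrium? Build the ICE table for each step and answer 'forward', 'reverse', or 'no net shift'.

Q₀ = 7.2709e+04 vs Keq = 3.8450e+05 ⇒ Q<K, forward
Step 1:
                   G          B          D          X
  Initial    0.04209      2.991      1.377     0.9851
  Change    -0.01735   0.005784    0.01157    0.01735
  Equil      0.02474      2.997      1.389      1.002
  solve Keq expr → x = 0.005784; check Q = 3.8450e+05
Then remove 0.3127 M of X.
Step 2:
                   G          B          D          X
  Initial    0.02474      2.997      1.389     0.6898
  Change   -0.007486   0.002495   0.004991   0.007486
  Equil      0.01725      2.999      1.394     0.6972
  solve Keq expr → x = 0.002495; check Q = 3.8450e+05
Then change container volume by factor 2 (V_new/V_old).
Step 3:
                   G          B          D          X
  Initial   0.008626        1.5     0.6968     0.3486
  Change   -0.004247   0.001416   0.002831   0.004247
  Equil     0.004379      1.501     0.6996     0.3529
  solve Keq expr → x = 0.001416; check Q = 3.8450e+05

Direction: forward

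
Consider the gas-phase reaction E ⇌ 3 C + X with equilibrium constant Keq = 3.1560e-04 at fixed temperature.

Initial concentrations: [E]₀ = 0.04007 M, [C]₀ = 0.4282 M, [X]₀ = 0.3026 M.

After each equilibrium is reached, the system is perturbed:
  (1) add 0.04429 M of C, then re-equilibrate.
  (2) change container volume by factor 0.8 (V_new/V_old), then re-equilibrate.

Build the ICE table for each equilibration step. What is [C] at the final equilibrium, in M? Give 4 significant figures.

[C]_eq = 0.07011 M

Q₀ = 0.5929 vs Keq = 3.1560e-04 ⇒ Q>K, reverse
Step 1:
                  E         C         X
  init      0.04007    0.4282    0.3026
  Δ          0.1209   -0.3628   -0.1209
  eq          0.161    0.0654    0.1817
  solve Keq expr → x = -0.1209; check Q = 3.1560e-04
Then add 0.04429 M of C.
Step 2:
                  E         C         X
  init        0.161    0.1097    0.1817
  Δ         0.01358  -0.04074  -0.01358
  eq         0.1746   0.06895    0.1681
  solve Keq expr → x = -0.01358; check Q = 3.1560e-04
Then change container volume by factor 0.8 (V_new/V_old).
Step 3:
                  E         C         X
  init       0.2182   0.08619    0.2101
  Δ        0.005359  -0.01608 -0.005359
  eq         0.2236   0.07011    0.2047
  solve Keq expr → x = -0.005359; check Q = 3.1560e-04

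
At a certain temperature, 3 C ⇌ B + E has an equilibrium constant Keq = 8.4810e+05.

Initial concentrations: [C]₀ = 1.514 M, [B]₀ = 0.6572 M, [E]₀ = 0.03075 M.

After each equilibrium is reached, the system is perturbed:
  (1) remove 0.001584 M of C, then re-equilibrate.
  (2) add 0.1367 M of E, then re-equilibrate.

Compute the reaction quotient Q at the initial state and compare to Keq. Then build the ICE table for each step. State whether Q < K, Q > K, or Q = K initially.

Q₀ = 0.005823 vs Keq = 8.4810e+05 ⇒ Q<K, forward
Step 1:
                    C           B           E
  init          1.514      0.6572     0.03075
  Δ            -1.505      0.5017      0.5017
  eq         0.008994       1.159      0.5324
  solve Keq expr → x = 0.5017; check Q = 8.4810e+05
Then remove 0.001584 M of C.
Step 2:
                    C           B           E
  init        0.00741       1.159      0.5324
  Δ           0.00158 -5.2656e-04 -5.2656e-04
  eq          0.00899       1.158      0.5319
  solve Keq expr → x = -5.2656e-04; check Q = 8.4810e+05
Then add 0.1367 M of E.
Step 3:
                    C           B           E
  init        0.00899       1.158      0.6686
  Δ        7.1040e-04 -2.3680e-04 -2.3680e-04
  eq           0.0097       1.158      0.6684
  solve Keq expr → x = -2.3680e-04; check Q = 8.4810e+05

Q₀ = 0.005823; Q < K (proceeds forward)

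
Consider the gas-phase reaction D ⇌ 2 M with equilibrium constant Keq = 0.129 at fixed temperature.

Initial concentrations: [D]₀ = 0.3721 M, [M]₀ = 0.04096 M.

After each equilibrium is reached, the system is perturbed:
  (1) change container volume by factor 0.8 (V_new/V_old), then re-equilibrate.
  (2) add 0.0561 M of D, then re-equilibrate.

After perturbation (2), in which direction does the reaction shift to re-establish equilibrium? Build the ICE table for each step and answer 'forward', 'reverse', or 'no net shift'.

Q₀ = 0.004509 vs Keq = 0.129 ⇒ Q<K, forward
Step 1:
                   D          M
  init        0.3721    0.04096
  Δ         -0.07706     0.1541
  eq           0.295     0.1951
  solve Keq expr → x = 0.07706; check Q = 0.129
Then change container volume by factor 0.8 (V_new/V_old).
Step 2:
                   D          M
  init        0.3688     0.2439
  Δ          0.01123   -0.02245
  eq            0.38     0.2214
  solve Keq expr → x = -0.01123; check Q = 0.129
Then add 0.0561 M of D.
Step 3:
                   D          M
  init        0.4361     0.2214
  Δ        -0.006942    0.01388
  eq          0.4292     0.2353
  solve Keq expr → x = 0.006942; check Q = 0.129

Direction: forward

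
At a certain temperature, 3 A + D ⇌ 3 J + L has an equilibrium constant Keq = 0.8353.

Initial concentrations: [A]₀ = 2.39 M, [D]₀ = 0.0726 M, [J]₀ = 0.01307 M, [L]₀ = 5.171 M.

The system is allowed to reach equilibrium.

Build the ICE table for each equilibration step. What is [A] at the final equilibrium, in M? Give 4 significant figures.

Q₀ = 1.1649e-05 vs Keq = 0.8353 ⇒ Q<K, forward
Step 1:
                    A           D           J           L
  I              2.39      0.0726     0.01307       5.171
  C           -0.2004    -0.06679      0.2004     0.06679
  E              2.19    0.005808      0.2134       5.238
  solve Keq expr → x = 0.06679; check Q = 0.8353

[A]_eq = 2.19 M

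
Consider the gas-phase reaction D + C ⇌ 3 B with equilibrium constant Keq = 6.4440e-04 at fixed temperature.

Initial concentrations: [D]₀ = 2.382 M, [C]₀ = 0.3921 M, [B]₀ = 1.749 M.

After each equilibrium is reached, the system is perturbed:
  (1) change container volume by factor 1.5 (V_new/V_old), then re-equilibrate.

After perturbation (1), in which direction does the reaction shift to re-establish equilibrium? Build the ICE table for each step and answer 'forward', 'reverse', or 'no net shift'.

Direction: forward

Q₀ = 5.728 vs Keq = 6.4440e-04 ⇒ Q>K, reverse
Step 1:
                    D           C           B
  init          2.382      0.3921       1.749
  Δ            0.5427      0.5427      -1.628
  eq            2.925      0.9348      0.1208
  solve Keq expr → x = -0.5427; check Q = 6.4440e-04
Then change container volume by factor 1.5 (V_new/V_old).
Step 2:
                    D           C           B
  init           1.95      0.6232     0.08052
  Δ         -0.003802   -0.003802      0.0114
  eq            1.946      0.6194     0.09192
  solve Keq expr → x = 0.003802; check Q = 6.4440e-04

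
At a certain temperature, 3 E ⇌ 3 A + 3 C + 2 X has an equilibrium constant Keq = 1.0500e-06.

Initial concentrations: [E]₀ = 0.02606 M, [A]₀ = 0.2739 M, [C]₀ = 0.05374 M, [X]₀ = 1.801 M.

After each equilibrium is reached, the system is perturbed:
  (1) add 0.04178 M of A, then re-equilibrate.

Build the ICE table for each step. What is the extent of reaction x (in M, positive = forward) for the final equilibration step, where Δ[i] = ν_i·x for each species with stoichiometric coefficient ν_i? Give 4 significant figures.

Q₀ = 0.5845 vs Keq = 1.0500e-06 ⇒ Q>K, reverse
Step 1:
                   E          A          C          X
  Initial    0.02606     0.2739    0.05374      1.801
  Change     0.05132   -0.05132   -0.05132   -0.03421
  Equil      0.07738     0.2226   0.002418      1.767
  solve Keq expr → x = -0.01711; check Q = 1.0500e-06
Then add 0.04178 M of A.
Step 2:
                   E          A          C          X
  Initial    0.07738     0.2644   0.002418      1.767
  Change  3.6936e-04 -3.6936e-04 -3.6936e-04 -2.4624e-04
  Equil      0.07775      0.264   0.002049      1.767
  solve Keq expr → x = -1.2312e-04; check Q = 1.0500e-06

x = -1.2312e-04 M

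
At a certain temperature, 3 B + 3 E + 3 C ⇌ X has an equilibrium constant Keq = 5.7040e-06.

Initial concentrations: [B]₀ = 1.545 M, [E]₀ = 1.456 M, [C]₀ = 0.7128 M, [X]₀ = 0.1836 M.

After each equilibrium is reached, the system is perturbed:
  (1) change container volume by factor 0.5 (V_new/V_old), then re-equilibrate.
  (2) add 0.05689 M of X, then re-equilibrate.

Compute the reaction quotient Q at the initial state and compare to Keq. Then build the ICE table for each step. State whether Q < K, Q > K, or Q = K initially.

Q₀ = 0.04453 vs Keq = 5.7040e-06 ⇒ Q>K, reverse
Step 1:
                    B           E           C           X
  init          1.545       1.456      0.7128      0.1836
  Δ            0.5483      0.5483      0.5483     -0.1828
  eq            2.093       2.004       1.261  8.4476e-04
  solve Keq expr → x = -0.1828; check Q = 5.7040e-06
Then change container volume by factor 0.5 (V_new/V_old).
Step 2:
                    B           E           C           X
  init          4.187       4.009       2.522     0.00169
  Δ           -0.4054     -0.4054     -0.4054      0.1351
  eq            3.781       3.603       2.117      0.1368
  solve Keq expr → x = 0.1351; check Q = 5.7040e-06
Then add 0.05689 M of X.
Step 3:
                    B           E           C           X
  init          3.781       3.603       2.117      0.1937
  Δ           0.07183     0.07183     0.07183    -0.02394
  eq            3.853       3.675       2.189      0.1698
  solve Keq expr → x = -0.02394; check Q = 5.7040e-06

Q₀ = 0.04453; Q > K (proceeds reverse)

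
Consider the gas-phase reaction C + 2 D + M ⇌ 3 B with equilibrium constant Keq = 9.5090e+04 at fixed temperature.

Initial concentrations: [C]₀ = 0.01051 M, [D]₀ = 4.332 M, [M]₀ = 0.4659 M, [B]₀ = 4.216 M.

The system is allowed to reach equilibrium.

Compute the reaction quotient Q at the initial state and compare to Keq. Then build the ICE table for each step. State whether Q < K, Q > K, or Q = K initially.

Q₀ = 815.5 vs Keq = 9.5090e+04 ⇒ Q<K, forward
Step 1:
                   C          D          M          B
  init       0.01051      4.332     0.4659      4.216
  Δ         -0.01041   -0.02083   -0.01041    0.03124
  eq      9.5175e-05      4.311     0.4555      4.247
  solve Keq expr → x = 0.01041; check Q = 9.5090e+04

Q₀ = 815.5; Q < K (proceeds forward)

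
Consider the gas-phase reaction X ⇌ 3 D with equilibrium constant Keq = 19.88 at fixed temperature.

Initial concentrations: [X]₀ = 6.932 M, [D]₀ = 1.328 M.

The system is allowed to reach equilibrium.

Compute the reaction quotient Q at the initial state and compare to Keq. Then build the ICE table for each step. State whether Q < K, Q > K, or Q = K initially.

Q₀ = 0.3379 vs Keq = 19.88 ⇒ Q<K, forward
Step 1:
                    X           D
  Initial       6.932       1.328
  Change       -1.176       3.527
  Equil         5.756       4.855
  solve Keq expr → x = 1.176; check Q = 19.88

Q₀ = 0.3379; Q < K (proceeds forward)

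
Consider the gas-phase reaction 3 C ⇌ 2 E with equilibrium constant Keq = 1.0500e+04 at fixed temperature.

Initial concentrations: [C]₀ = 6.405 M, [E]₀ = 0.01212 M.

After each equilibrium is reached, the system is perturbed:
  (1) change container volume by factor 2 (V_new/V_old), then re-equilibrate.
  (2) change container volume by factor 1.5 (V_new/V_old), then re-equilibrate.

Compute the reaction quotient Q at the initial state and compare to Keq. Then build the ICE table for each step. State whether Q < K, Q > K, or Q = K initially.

Q₀ = 5.5905e-07 vs Keq = 1.0500e+04 ⇒ Q<K, forward
Step 1:
                    C           E
  init          6.405     0.01212
  Δ            -6.286       4.191
  eq           0.1189       4.203
  solve Keq expr → x = 2.095; check Q = 1.0500e+04
Then change container volume by factor 2 (V_new/V_old).
Step 2:
                    C           E
  init        0.05947       2.101
  Δ           0.01522    -0.01014
  eq          0.07468       2.091
  solve Keq expr → x = -0.005072; check Q = 1.0500e+04
Then change container volume by factor 1.5 (V_new/V_old).
Step 3:
                    C           E
  init        0.04979       1.394
  Δ          0.007076   -0.004718
  eq          0.05686       1.389
  solve Keq expr → x = -0.002359; check Q = 1.0500e+04

Q₀ = 5.5905e-07; Q < K (proceeds forward)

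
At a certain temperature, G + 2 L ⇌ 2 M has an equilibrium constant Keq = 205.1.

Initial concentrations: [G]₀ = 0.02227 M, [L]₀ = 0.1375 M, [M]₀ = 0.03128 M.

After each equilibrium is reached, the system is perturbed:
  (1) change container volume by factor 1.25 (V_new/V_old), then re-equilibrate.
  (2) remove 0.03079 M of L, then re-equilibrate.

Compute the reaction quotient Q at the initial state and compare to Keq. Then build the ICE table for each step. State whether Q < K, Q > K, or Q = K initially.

Q₀ = 2.324; Q < K (proceeds forward)

Q₀ = 2.324 vs Keq = 205.1 ⇒ Q<K, forward
Step 1:
                   G          L          M
  I          0.02227     0.1375    0.03128
  C         -0.01973   -0.03946    0.03946
  E         0.002539    0.09804    0.07074
  solve Keq expr → x = 0.01973; check Q = 205.1
Then change container volume by factor 1.25 (V_new/V_old).
Step 2:
                   G          L          M
  I         0.002031    0.07843    0.05659
  C       3.8989e-04 7.7978e-04 -7.7978e-04
  E         0.002421    0.07921    0.05581
  solve Keq expr → x = -3.8989e-04; check Q = 205.1
Then remove 0.03079 M of L.
Step 3:
                   G          L          M
  I         0.002421    0.04842    0.05581
  C         0.002199   0.004399  -0.004399
  E          0.00462    0.05282    0.05142
  solve Keq expr → x = -0.002199; check Q = 205.1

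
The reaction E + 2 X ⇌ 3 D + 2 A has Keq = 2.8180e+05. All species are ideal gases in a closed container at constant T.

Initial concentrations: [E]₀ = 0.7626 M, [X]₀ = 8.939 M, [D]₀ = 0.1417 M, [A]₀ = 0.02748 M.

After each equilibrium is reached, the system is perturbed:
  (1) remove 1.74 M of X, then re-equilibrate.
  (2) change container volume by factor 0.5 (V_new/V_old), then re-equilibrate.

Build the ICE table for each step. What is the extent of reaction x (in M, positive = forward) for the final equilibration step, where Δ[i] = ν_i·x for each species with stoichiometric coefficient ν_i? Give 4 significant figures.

x = -2.2862e-05 M

Q₀ = 3.5259e-08 vs Keq = 2.8180e+05 ⇒ Q<K, forward
Step 1:
                  E         X         D         A
  I          0.7626     8.939    0.1417   0.02748
  C         -0.7626    -1.525     2.288     1.525
  E       2.2320e-06     7.414     2.429     1.553
  solve Keq expr → x = 0.7626; check Q = 2.8180e+05
Then remove 1.74 M of X.
Step 2:
                  E         X         D         A
  I       2.2320e-06     5.674     2.429     1.553
  C       1.5788e-06 3.1577e-06 -4.7365e-06 -3.1577e-06
  E       3.8108e-06     5.674     2.429     1.553
  solve Keq expr → x = -1.5788e-06; check Q = 2.8180e+05
Then change container volume by factor 0.5 (V_new/V_old).
Step 3:
                  E         X         D         A
  I       7.6216e-06     11.35     4.859     3.105
  C       2.2862e-05 4.5725e-05 -6.8587e-05 -4.5725e-05
  E       3.0484e-05     11.35     4.859     3.105
  solve Keq expr → x = -2.2862e-05; check Q = 2.8180e+05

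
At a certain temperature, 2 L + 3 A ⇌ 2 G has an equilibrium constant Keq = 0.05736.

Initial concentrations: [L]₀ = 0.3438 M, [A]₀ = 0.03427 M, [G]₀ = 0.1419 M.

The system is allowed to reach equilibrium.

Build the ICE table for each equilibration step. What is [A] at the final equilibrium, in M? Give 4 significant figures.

[A]_eq = 0.2285 M

Q₀ = 4233 vs Keq = 0.05736 ⇒ Q>K, reverse
Step 1:
                   L          A          G
  I           0.3438    0.03427     0.1419
  C           0.1295     0.1943    -0.1295
  E           0.4733     0.2285    0.01239
  solve Keq expr → x = -0.06476; check Q = 0.05736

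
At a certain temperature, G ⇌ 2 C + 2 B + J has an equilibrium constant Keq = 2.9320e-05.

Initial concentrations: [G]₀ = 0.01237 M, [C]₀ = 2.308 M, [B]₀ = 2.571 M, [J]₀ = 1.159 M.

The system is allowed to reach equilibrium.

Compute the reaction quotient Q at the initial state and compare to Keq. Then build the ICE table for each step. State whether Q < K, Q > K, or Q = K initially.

Q₀ = 3299 vs Keq = 2.9320e-05 ⇒ Q>K, reverse
Step 1:
                    G           C           B           J
  Initial     0.01237       2.308       2.571       1.159
  Change        1.114      -2.229      -2.229      -1.114
  Equil         1.127      0.0794      0.3424      0.0447
  solve Keq expr → x = -1.114; check Q = 2.9320e-05

Q₀ = 3299; Q > K (proceeds reverse)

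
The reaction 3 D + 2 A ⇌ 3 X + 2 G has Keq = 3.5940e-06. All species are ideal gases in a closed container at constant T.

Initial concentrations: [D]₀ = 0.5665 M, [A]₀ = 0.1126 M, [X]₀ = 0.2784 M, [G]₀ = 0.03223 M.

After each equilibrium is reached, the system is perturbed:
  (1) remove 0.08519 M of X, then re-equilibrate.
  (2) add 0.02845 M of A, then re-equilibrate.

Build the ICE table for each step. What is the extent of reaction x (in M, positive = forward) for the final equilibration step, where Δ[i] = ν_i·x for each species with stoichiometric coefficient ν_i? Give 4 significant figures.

Q₀ = 0.009724 vs Keq = 3.5940e-06 ⇒ Q>K, reverse
Step 1:
                    D           A           X           G
  I            0.5665      0.1126      0.2784     0.03223
  C           0.04659     0.03106    -0.04659    -0.03106
  E            0.6131      0.1437      0.2318    0.001171
  solve Keq expr → x = -0.01553; check Q = 3.5940e-06
Then remove 0.08519 M of X.
Step 2:
                    D           A           X           G
  I            0.6131      0.1437      0.1466    0.001171
  C         -0.001638   -0.001092    0.001638    0.001092
  E            0.6114      0.1426      0.1483    0.002264
  solve Keq expr → x = 5.4613e-04; check Q = 3.5940e-06
Then add 0.02845 M of A.
Step 3:
                    D           A           X           G
  I            0.6114       0.171      0.1483    0.002264
  C       -6.3524e-04 -4.2349e-04  6.3524e-04  4.2349e-04
  E            0.6108      0.1706      0.1489    0.002687
  solve Keq expr → x = 2.1175e-04; check Q = 3.5940e-06

x = 2.1175e-04 M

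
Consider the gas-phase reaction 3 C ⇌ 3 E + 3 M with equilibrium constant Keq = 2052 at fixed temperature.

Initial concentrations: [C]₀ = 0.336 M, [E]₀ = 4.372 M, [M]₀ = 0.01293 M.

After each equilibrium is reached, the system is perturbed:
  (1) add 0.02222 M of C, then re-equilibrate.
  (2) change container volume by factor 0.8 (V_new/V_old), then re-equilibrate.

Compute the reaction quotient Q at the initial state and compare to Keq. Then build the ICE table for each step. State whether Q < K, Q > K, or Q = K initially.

Q₀ = 0.004762; Q < K (proceeds forward)

Q₀ = 0.004762 vs Keq = 2052 ⇒ Q<K, forward
Step 1:
                  C         E         M
  Initial     0.336     4.372   0.01293
  Change     -0.243     0.243     0.243
  Equil     0.09296     4.615     0.256
  solve Keq expr → x = 0.08101; check Q = 2052
Then add 0.02222 M of C.
Step 2:
                  C         E         M
  Initial    0.1152     4.615     0.256
  Change   -0.01605   0.01605   0.01605
  Equil     0.09913     4.631     0.272
  solve Keq expr → x = 0.005349; check Q = 2052
Then change container volume by factor 0.8 (V_new/V_old).
Step 3:
                  C         E         M
  Initial    0.1239     5.789      0.34
  Change    0.02092  -0.02092  -0.02092
  Equil      0.1448     5.768    0.3191
  solve Keq expr → x = -0.006974; check Q = 2052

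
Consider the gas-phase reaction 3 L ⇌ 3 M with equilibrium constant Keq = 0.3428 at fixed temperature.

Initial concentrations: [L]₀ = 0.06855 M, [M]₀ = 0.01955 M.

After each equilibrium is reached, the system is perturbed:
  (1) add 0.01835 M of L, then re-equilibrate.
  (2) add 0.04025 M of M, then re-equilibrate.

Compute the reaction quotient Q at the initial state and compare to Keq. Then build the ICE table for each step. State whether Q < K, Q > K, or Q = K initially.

Q₀ = 0.0232 vs Keq = 0.3428 ⇒ Q<K, forward
Step 1:
                  L         M
  Initial   0.06855   0.01955
  Change   -0.01672   0.01672
  Equil     0.05183   0.03627
  solve Keq expr → x = 0.005574; check Q = 0.3428
Then add 0.01835 M of L.
Step 2:
                  L         M
  Initial   0.07018   0.03627
  Change  -0.007555  0.007555
  Equil     0.06262   0.04383
  solve Keq expr → x = 0.002518; check Q = 0.3428
Then add 0.04025 M of M.
Step 3:
                  L         M
  Initial   0.06262   0.08408
  Change    0.02368  -0.02368
  Equil      0.0863    0.0604
  solve Keq expr → x = -0.007893; check Q = 0.3428

Q₀ = 0.0232; Q < K (proceeds forward)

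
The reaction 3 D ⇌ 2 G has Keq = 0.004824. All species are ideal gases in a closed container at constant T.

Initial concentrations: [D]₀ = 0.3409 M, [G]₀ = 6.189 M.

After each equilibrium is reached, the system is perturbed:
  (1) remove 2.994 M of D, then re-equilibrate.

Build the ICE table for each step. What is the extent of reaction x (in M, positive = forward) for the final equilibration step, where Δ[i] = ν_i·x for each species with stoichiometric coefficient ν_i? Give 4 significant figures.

x = -0.2828 M

Q₀ = 966.9 vs Keq = 0.004824 ⇒ Q>K, reverse
Step 1:
                   D          G
  Initial     0.3409      6.189
  Change       7.148     -4.766
  Equil        7.489      1.423
  solve Keq expr → x = -2.383; check Q = 0.004824
Then remove 2.994 M of D.
Step 2:
                   D          G
  Initial      4.495      1.423
  Change      0.8484    -0.5656
  Equil        5.344     0.8579
  solve Keq expr → x = -0.2828; check Q = 0.004824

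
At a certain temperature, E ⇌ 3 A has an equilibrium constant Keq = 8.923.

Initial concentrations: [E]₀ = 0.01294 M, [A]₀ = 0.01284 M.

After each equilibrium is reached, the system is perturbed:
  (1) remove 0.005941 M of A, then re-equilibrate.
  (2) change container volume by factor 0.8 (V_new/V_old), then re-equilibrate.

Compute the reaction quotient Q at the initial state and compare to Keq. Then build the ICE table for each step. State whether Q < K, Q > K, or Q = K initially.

Q₀ = 1.6359e-04 vs Keq = 8.923 ⇒ Q<K, forward
Step 1:
                    E           A
  init        0.01294     0.01284
  Δ          -0.01292     0.03877
  eq       1.5409e-05     0.05161
  solve Keq expr → x = 0.01292; check Q = 8.923
Then remove 0.005941 M of A.
Step 2:
                    E           A
  init     1.5409e-05     0.04567
  Δ       -4.7222e-06  1.4167e-05
  eq       1.0687e-05     0.04569
  solve Keq expr → x = 4.7222e-06; check Q = 8.923
Then change container volume by factor 0.8 (V_new/V_old).
Step 3:
                    E           A
  init     1.3359e-05     0.05711
  Δ        7.4898e-06 -2.2469e-05
  eq       2.0849e-05     0.05709
  solve Keq expr → x = -7.4898e-06; check Q = 8.923

Q₀ = 1.6359e-04; Q < K (proceeds forward)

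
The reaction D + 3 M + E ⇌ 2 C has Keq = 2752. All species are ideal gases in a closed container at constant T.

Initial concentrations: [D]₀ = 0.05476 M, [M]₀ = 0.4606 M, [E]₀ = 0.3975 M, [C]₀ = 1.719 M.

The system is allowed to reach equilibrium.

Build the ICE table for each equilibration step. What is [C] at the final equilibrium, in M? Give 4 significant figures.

[C]_eq = 1.748 M

Q₀ = 1389 vs Keq = 2752 ⇒ Q<K, forward
Step 1:
                  D         M         E         C
  Initial   0.05476    0.4606    0.3975     1.719
  Change   -0.01465  -0.04395  -0.01465    0.0293
  Equil     0.04011    0.4166    0.3828     1.748
  solve Keq expr → x = 0.01465; check Q = 2752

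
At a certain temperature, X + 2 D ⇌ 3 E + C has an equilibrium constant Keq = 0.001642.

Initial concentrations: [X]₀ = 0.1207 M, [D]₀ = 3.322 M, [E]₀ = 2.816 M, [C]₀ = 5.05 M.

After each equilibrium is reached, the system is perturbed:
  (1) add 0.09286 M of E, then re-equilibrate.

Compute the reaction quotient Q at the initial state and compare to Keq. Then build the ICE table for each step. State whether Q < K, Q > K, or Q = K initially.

Q₀ = 84.66 vs Keq = 0.001642 ⇒ Q>K, reverse
Step 1:
                  X         D         E         C
  init       0.1207     3.322     2.816      5.05
  Δ          0.8671     1.734    -2.601   -0.8671
  eq         0.9878     5.056    0.2148     4.183
  solve Keq expr → x = -0.8671; check Q = 0.001642
Then add 0.09286 M of E.
Step 2:
                  X         D         E         C
  init       0.9878     5.056    0.3077     4.183
  Δ         0.02951   0.05903  -0.08854  -0.02951
  eq          1.017     5.115    0.2191     4.153
  solve Keq expr → x = -0.02951; check Q = 0.001642

Q₀ = 84.66; Q > K (proceeds reverse)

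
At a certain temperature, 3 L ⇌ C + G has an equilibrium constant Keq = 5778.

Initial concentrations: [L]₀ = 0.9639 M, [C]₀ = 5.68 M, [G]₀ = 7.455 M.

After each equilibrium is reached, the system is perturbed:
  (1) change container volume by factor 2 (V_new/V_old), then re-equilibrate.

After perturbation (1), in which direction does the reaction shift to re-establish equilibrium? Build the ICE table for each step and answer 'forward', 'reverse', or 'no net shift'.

Direction: reverse

Q₀ = 47.28 vs Keq = 5778 ⇒ Q<K, forward
Step 1:
                  L         C         G
  init       0.9639      5.68     7.455
  Δ         -0.7646    0.2549    0.2549
  eq         0.1993     5.935      7.71
  solve Keq expr → x = 0.2549; check Q = 5778
Then change container volume by factor 2 (V_new/V_old).
Step 2:
                  L         C         G
  init      0.09966     2.967     3.855
  Δ         0.02569 -0.008563 -0.008563
  eq         0.1254     2.959     3.846
  solve Keq expr → x = -0.008563; check Q = 5778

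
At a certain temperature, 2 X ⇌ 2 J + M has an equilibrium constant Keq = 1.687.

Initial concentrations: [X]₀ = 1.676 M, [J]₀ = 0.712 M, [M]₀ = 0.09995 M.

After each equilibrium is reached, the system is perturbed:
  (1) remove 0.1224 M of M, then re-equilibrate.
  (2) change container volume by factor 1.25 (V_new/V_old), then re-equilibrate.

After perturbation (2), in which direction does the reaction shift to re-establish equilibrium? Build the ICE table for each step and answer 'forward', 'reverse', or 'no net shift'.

Q₀ = 0.01804 vs Keq = 1.687 ⇒ Q<K, forward
Step 1:
                  X         J         M
  Initial     1.676     0.712   0.09995
  Change     -0.827     0.827    0.4135
  Equil       0.849     1.539    0.5134
  solve Keq expr → x = 0.4135; check Q = 1.687
Then remove 0.1224 M of M.
Step 2:
                  X         J         M
  Initial     0.849     1.539     0.391
  Change   -0.05504   0.05504   0.02752
  Equil       0.794     1.594    0.4186
  solve Keq expr → x = 0.02752; check Q = 1.687
Then change container volume by factor 1.25 (V_new/V_old).
Step 3:
                  X         J         M
  Initial    0.6352     1.275    0.3348
  Change   -0.03575   0.03575   0.01787
  Equil      0.5994     1.311    0.3527
  solve Keq expr → x = 0.01787; check Q = 1.687

Direction: forward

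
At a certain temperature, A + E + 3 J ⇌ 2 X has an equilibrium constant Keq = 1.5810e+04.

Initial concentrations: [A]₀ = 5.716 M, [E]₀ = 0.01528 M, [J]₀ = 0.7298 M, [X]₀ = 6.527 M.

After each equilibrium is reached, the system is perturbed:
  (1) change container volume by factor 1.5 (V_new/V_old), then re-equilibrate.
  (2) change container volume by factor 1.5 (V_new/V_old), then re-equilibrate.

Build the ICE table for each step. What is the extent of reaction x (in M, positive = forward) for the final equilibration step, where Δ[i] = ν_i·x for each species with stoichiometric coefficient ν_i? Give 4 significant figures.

x = -0.004145 M

Q₀ = 1255 vs Keq = 1.5810e+04 ⇒ Q<K, forward
Step 1:
                    A           E           J           X
  init          5.716     0.01528      0.7298       6.527
  Δ          -0.01382    -0.01382    -0.04146     0.02764
  eq            5.702    0.001461      0.6883       6.555
  solve Keq expr → x = 0.01382; check Q = 1.5810e+04
Then change container volume by factor 1.5 (V_new/V_old).
Step 2:
                    A           E           J           X
  init          3.801  9.7413e-04      0.4589        4.37
  Δ          0.002169    0.002169    0.006508   -0.004339
  eq            3.804    0.003144      0.4654       4.365
  solve Keq expr → x = -0.002169; check Q = 1.5810e+04
Then change container volume by factor 1.5 (V_new/V_old).
Step 3:
                    A           E           J           X
  init          2.536    0.002096      0.3103        2.91
  Δ          0.004145    0.004145     0.01243    -0.00829
  eq             2.54    0.006241      0.3227       2.902
  solve Keq expr → x = -0.004145; check Q = 1.5810e+04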